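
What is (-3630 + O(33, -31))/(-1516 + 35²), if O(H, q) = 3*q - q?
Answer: 3692/291 ≈ 12.687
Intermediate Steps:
O(H, q) = 2*q
(-3630 + O(33, -31))/(-1516 + 35²) = (-3630 + 2*(-31))/(-1516 + 35²) = (-3630 - 62)/(-1516 + 1225) = -3692/(-291) = -3692*(-1/291) = 3692/291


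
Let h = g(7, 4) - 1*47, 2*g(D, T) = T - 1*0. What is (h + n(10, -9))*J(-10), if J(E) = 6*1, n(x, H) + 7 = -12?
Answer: -384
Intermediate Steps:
n(x, H) = -19 (n(x, H) = -7 - 12 = -19)
g(D, T) = T/2 (g(D, T) = (T - 1*0)/2 = (T + 0)/2 = T/2)
h = -45 (h = (½)*4 - 1*47 = 2 - 47 = -45)
J(E) = 6
(h + n(10, -9))*J(-10) = (-45 - 19)*6 = -64*6 = -384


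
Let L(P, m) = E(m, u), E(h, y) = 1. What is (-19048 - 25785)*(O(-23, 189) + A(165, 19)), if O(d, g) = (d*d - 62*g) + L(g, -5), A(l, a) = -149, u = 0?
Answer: 508271721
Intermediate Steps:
L(P, m) = 1
O(d, g) = 1 + d² - 62*g (O(d, g) = (d*d - 62*g) + 1 = (d² - 62*g) + 1 = 1 + d² - 62*g)
(-19048 - 25785)*(O(-23, 189) + A(165, 19)) = (-19048 - 25785)*((1 + (-23)² - 62*189) - 149) = -44833*((1 + 529 - 11718) - 149) = -44833*(-11188 - 149) = -44833*(-11337) = 508271721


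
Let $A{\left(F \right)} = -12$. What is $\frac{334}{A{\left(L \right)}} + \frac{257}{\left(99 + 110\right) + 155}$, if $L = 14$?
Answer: $- \frac{29623}{1092} \approx -27.127$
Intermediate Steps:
$\frac{334}{A{\left(L \right)}} + \frac{257}{\left(99 + 110\right) + 155} = \frac{334}{-12} + \frac{257}{\left(99 + 110\right) + 155} = 334 \left(- \frac{1}{12}\right) + \frac{257}{209 + 155} = - \frac{167}{6} + \frac{257}{364} = - \frac{29623}{1092}$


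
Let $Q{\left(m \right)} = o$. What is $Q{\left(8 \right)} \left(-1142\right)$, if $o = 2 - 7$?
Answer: $5710$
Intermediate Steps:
$o = -5$ ($o = 2 - 7 = -5$)
$Q{\left(m \right)} = -5$
$Q{\left(8 \right)} \left(-1142\right) = \left(-5\right) \left(-1142\right) = 5710$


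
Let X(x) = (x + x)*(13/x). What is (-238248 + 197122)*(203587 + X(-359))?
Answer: -8373788238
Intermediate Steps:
X(x) = 26 (X(x) = (2*x)*(13/x) = 26)
(-238248 + 197122)*(203587 + X(-359)) = (-238248 + 197122)*(203587 + 26) = -41126*203613 = -8373788238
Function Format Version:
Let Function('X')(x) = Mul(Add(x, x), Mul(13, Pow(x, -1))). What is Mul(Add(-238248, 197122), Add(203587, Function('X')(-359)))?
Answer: -8373788238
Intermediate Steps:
Function('X')(x) = 26 (Function('X')(x) = Mul(Mul(2, x), Mul(13, Pow(x, -1))) = 26)
Mul(Add(-238248, 197122), Add(203587, Function('X')(-359))) = Mul(Add(-238248, 197122), Add(203587, 26)) = Mul(-41126, 203613) = -8373788238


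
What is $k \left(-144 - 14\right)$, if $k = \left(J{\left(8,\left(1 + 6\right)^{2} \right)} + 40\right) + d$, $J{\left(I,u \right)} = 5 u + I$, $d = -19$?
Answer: $-43292$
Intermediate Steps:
$J{\left(I,u \right)} = I + 5 u$
$k = 274$ ($k = \left(\left(8 + 5 \left(1 + 6\right)^{2}\right) + 40\right) - 19 = \left(\left(8 + 5 \cdot 7^{2}\right) + 40\right) - 19 = \left(\left(8 + 5 \cdot 49\right) + 40\right) - 19 = \left(\left(8 + 245\right) + 40\right) - 19 = \left(253 + 40\right) - 19 = 293 - 19 = 274$)
$k \left(-144 - 14\right) = 274 \left(-144 - 14\right) = 274 \left(-158\right) = -43292$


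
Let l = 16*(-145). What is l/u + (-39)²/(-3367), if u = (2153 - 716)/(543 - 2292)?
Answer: 350256997/124061 ≈ 2823.3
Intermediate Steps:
u = -479/583 (u = 1437/(-1749) = 1437*(-1/1749) = -479/583 ≈ -0.82161)
l = -2320
l/u + (-39)²/(-3367) = -2320/(-479/583) + (-39)²/(-3367) = -2320*(-583/479) + 1521*(-1/3367) = 1352560/479 - 117/259 = 350256997/124061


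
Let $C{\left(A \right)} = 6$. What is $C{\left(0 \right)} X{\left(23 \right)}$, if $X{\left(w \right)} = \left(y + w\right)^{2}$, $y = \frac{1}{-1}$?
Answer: $2904$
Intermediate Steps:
$y = -1$
$X{\left(w \right)} = \left(-1 + w\right)^{2}$
$C{\left(0 \right)} X{\left(23 \right)} = 6 \left(-1 + 23\right)^{2} = 6 \cdot 22^{2} = 6 \cdot 484 = 2904$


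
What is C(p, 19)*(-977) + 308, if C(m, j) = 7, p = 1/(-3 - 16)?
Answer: -6531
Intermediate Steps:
p = -1/19 (p = 1/(-19) = -1/19 ≈ -0.052632)
C(p, 19)*(-977) + 308 = 7*(-977) + 308 = -6839 + 308 = -6531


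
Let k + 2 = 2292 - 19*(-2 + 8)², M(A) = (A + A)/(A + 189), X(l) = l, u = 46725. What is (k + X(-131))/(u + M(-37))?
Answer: 112100/3551063 ≈ 0.031568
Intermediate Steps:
M(A) = 2*A/(189 + A) (M(A) = (2*A)/(189 + A) = 2*A/(189 + A))
k = 1606 (k = -2 + (2292 - 19*(-2 + 8)²) = -2 + (2292 - 19*6²) = -2 + (2292 - 19*36) = -2 + (2292 - 684) = -2 + 1608 = 1606)
(k + X(-131))/(u + M(-37)) = (1606 - 131)/(46725 + 2*(-37)/(189 - 37)) = 1475/(46725 + 2*(-37)/152) = 1475/(46725 + 2*(-37)*(1/152)) = 1475/(46725 - 37/76) = 1475/(3551063/76) = 1475*(76/3551063) = 112100/3551063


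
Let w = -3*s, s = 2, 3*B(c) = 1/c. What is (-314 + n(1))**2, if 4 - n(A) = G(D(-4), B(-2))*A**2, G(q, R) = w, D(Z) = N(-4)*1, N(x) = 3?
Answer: 92416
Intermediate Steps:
B(c) = 1/(3*c) (B(c) = (1/c)/3 = 1/(3*c))
w = -6 (w = -3*2 = -6)
D(Z) = 3 (D(Z) = 3*1 = 3)
G(q, R) = -6
n(A) = 4 + 6*A**2 (n(A) = 4 - (-6)*A**2 = 4 + 6*A**2)
(-314 + n(1))**2 = (-314 + (4 + 6*1**2))**2 = (-314 + (4 + 6*1))**2 = (-314 + (4 + 6))**2 = (-314 + 10)**2 = (-304)**2 = 92416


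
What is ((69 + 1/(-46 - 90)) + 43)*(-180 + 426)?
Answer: 1873413/68 ≈ 27550.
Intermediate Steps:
((69 + 1/(-46 - 90)) + 43)*(-180 + 426) = ((69 + 1/(-136)) + 43)*246 = ((69 - 1/136) + 43)*246 = (9383/136 + 43)*246 = (15231/136)*246 = 1873413/68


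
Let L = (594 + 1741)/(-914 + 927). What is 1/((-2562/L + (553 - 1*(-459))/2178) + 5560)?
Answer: 231165/1282087516 ≈ 0.00018030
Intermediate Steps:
L = 2335/13 ≈ 179.62
1/((-2562/L + (553 - 1*(-459))/2178) + 5560) = 1/((-2562/2335/13 + (553 - 1*(-459))/2178) + 5560) = 1/((-2562*13/2335 + (553 + 459)*(1/2178)) + 5560) = 1/((-33306/2335 + 1012*(1/2178)) + 5560) = 1/((-33306/2335 + 46/99) + 5560) = 1/(-3189884/231165 + 5560) = 1/(1282087516/231165) = 231165/1282087516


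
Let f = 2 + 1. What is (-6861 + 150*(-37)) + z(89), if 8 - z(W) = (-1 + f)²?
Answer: -12407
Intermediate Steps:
f = 3
z(W) = 4 (z(W) = 8 - (-1 + 3)² = 8 - 1*2² = 8 - 1*4 = 8 - 4 = 4)
(-6861 + 150*(-37)) + z(89) = (-6861 + 150*(-37)) + 4 = (-6861 - 5550) + 4 = -12411 + 4 = -12407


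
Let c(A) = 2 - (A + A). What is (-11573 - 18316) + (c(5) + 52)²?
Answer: -27953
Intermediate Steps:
c(A) = 2 - 2*A
(-11573 - 18316) + (c(5) + 52)² = (-11573 - 18316) + ((2 - 2*5) + 52)² = -29889 + ((2 - 10) + 52)² = -29889 + (-8 + 52)² = -29889 + 44² = -29889 + 1936 = -27953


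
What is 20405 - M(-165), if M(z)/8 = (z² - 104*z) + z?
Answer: -333355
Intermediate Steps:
M(z) = -824*z + 8*z² (M(z) = 8*((z² - 104*z) + z) = 8*(z² - 103*z) = -824*z + 8*z²)
20405 - M(-165) = 20405 - 8*(-165)*(-103 - 165) = 20405 - 8*(-165)*(-268) = 20405 - 1*353760 = 20405 - 353760 = -333355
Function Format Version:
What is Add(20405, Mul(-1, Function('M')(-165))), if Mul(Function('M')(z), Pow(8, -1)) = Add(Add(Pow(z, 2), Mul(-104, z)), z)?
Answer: -333355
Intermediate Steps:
Function('M')(z) = Add(Mul(-824, z), Mul(8, Pow(z, 2))) (Function('M')(z) = Mul(8, Add(Add(Pow(z, 2), Mul(-104, z)), z)) = Mul(8, Add(Pow(z, 2), Mul(-103, z))) = Add(Mul(-824, z), Mul(8, Pow(z, 2))))
Add(20405, Mul(-1, Function('M')(-165))) = Add(20405, Mul(-1, Mul(8, -165, Add(-103, -165)))) = Add(20405, Mul(-1, Mul(8, -165, -268))) = Add(20405, Mul(-1, 353760)) = Add(20405, -353760) = -333355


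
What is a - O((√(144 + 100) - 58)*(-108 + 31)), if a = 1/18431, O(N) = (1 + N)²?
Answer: -394437499714/18431 + 1375836*√61 ≈ -1.0655e+7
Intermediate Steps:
a = 1/18431 ≈ 5.4256e-5
a - O((√(144 + 100) - 58)*(-108 + 31)) = 1/18431 - (1 + (√(144 + 100) - 58)*(-108 + 31))² = 1/18431 - (1 + (√244 - 58)*(-77))² = 1/18431 - (1 + (2*√61 - 58)*(-77))² = 1/18431 - (1 + (-58 + 2*√61)*(-77))² = 1/18431 - (1 + (4466 - 154*√61))² = 1/18431 - (4467 - 154*√61)²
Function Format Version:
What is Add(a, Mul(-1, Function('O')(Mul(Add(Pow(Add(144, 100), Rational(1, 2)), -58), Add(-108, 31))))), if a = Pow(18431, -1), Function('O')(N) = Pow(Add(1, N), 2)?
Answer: Add(Rational(-394437499714, 18431), Mul(1375836, Pow(61, Rational(1, 2)))) ≈ -1.0655e+7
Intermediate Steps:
a = Rational(1, 18431) ≈ 5.4256e-5
Add(a, Mul(-1, Function('O')(Mul(Add(Pow(Add(144, 100), Rational(1, 2)), -58), Add(-108, 31))))) = Add(Rational(1, 18431), Mul(-1, Pow(Add(1, Mul(Add(Pow(Add(144, 100), Rational(1, 2)), -58), Add(-108, 31))), 2))) = Add(Rational(1, 18431), Mul(-1, Pow(Add(1, Mul(Add(Pow(244, Rational(1, 2)), -58), -77)), 2))) = Add(Rational(1, 18431), Mul(-1, Pow(Add(1, Mul(Add(Mul(2, Pow(61, Rational(1, 2))), -58), -77)), 2))) = Add(Rational(1, 18431), Mul(-1, Pow(Add(1, Mul(Add(-58, Mul(2, Pow(61, Rational(1, 2)))), -77)), 2))) = Add(Rational(1, 18431), Mul(-1, Pow(Add(1, Add(4466, Mul(-154, Pow(61, Rational(1, 2))))), 2))) = Add(Rational(1, 18431), Mul(-1, Pow(Add(4467, Mul(-154, Pow(61, Rational(1, 2)))), 2)))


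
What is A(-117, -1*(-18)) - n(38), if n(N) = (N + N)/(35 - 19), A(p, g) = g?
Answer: 53/4 ≈ 13.250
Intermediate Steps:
n(N) = N/8 (n(N) = (2*N)/16 = (2*N)*(1/16) = N/8)
A(-117, -1*(-18)) - n(38) = -1*(-18) - 38/8 = 18 - 1*19/4 = 18 - 19/4 = 53/4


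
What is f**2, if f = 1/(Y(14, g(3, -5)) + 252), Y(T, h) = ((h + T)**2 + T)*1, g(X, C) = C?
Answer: 1/120409 ≈ 8.3050e-6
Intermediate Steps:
Y(T, h) = T + (T + h)**2 (Y(T, h) = ((T + h)**2 + T)*1 = (T + (T + h)**2)*1 = T + (T + h)**2)
f = 1/347 (f = 1/((14 + (14 - 5)**2) + 252) = 1/((14 + 9**2) + 252) = 1/((14 + 81) + 252) = 1/(95 + 252) = 1/347 ≈ 0.0028818)
f**2 = (1/347)**2 = 1/120409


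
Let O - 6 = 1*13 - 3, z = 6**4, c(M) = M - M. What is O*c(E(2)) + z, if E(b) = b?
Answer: 1296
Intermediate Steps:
c(M) = 0
z = 1296
O = 16 (O = 6 + (1*13 - 3) = 6 + (13 - 3) = 6 + 10 = 16)
O*c(E(2)) + z = 16*0 + 1296 = 0 + 1296 = 1296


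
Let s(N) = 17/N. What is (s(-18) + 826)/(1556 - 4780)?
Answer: -14851/58032 ≈ -0.25591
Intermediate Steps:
(s(-18) + 826)/(1556 - 4780) = (17/(-18) + 826)/(1556 - 4780) = (17*(-1/18) + 826)/(-3224) = (-17/18 + 826)*(-1/3224) = (14851/18)*(-1/3224) = -14851/58032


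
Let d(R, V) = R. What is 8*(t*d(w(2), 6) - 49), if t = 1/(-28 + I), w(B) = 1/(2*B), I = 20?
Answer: -1569/4 ≈ -392.25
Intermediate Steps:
w(B) = 1/(2*B)
t = -1/8 (t = 1/(-28 + 20) = 1/(-8) = -1/8 ≈ -0.12500)
8*(t*d(w(2), 6) - 49) = 8*(-1/(16*2) - 49) = 8*(-1/8*1/4 - 49) = 8*(-1/32 - 49) = 8*(-1569/32) = -1569/4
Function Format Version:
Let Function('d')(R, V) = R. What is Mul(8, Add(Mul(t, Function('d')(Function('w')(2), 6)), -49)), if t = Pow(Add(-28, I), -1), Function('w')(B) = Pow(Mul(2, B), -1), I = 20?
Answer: Rational(-1569, 4) ≈ -392.25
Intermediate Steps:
Function('w')(B) = Mul(Rational(1, 2), Pow(B, -1))
t = Rational(-1, 8) (t = Pow(Add(-28, 20), -1) = Pow(-8, -1) = Rational(-1, 8) ≈ -0.12500)
Mul(8, Add(Mul(t, Function('d')(Function('w')(2), 6)), -49)) = Mul(8, Add(Mul(Rational(-1, 8), Mul(Rational(1, 2), Pow(2, -1))), -49)) = Mul(8, Add(Mul(Rational(-1, 8), Mul(Rational(1, 2), Rational(1, 2))), -49)) = Mul(8, Add(Mul(Rational(-1, 8), Rational(1, 4)), -49)) = Mul(8, Add(Rational(-1, 32), -49)) = Mul(8, Rational(-1569, 32)) = Rational(-1569, 4)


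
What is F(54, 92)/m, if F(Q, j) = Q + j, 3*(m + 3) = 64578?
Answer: 146/21523 ≈ 0.0067834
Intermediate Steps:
m = 21523 (m = -3 + (⅓)*64578 = -3 + 21526 = 21523)
F(54, 92)/m = (54 + 92)/21523 = 146*(1/21523) = 146/21523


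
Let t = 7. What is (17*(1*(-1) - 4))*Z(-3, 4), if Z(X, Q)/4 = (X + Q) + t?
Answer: -2720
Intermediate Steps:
Z(X, Q) = 28 + 4*Q + 4*X (Z(X, Q) = 4*((X + Q) + 7) = 4*((Q + X) + 7) = 4*(7 + Q + X) = 28 + 4*Q + 4*X)
(17*(1*(-1) - 4))*Z(-3, 4) = (17*(1*(-1) - 4))*(28 + 4*4 + 4*(-3)) = (17*(-1 - 4))*(28 + 16 - 12) = (17*(-5))*32 = -85*32 = -2720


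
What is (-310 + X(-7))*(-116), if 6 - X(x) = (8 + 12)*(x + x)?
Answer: 2784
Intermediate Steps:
X(x) = 6 - 40*x (X(x) = 6 - (8 + 12)*(x + x) = 6 - 20*2*x = 6 - 40*x)
(-310 + X(-7))*(-116) = (-310 + (6 - 40*(-7)))*(-116) = (-310 + (6 + 280))*(-116) = (-310 + 286)*(-116) = -24*(-116) = 2784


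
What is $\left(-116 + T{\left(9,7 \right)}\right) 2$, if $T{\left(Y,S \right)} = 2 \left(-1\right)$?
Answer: $-236$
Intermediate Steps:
$T{\left(Y,S \right)} = -2$
$\left(-116 + T{\left(9,7 \right)}\right) 2 = \left(-116 - 2\right) 2 = \left(-118\right) 2 = -236$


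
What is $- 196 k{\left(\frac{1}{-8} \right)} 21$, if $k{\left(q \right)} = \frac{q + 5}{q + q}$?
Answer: $80262$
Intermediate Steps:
$k{\left(q \right)} = \frac{5 + q}{2 q}$
$- 196 k{\left(\frac{1}{-8} \right)} 21 = - 196 \frac{5 + \frac{1}{-8}}{2 \frac{1}{-8}} \cdot 21 = - 196 \frac{5 - \frac{1}{8}}{2 \left(- \frac{1}{8}\right)} 21 = - 196 \cdot \frac{1}{2} \left(-8\right) \frac{39}{8} \cdot 21 = \left(-196\right) \left(- \frac{39}{2}\right) 21 = 3822 \cdot 21 = 80262$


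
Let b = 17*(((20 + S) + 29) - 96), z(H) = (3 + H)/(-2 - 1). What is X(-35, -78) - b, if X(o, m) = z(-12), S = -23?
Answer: 1193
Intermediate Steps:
z(H) = -1 - H/3 (z(H) = (3 + H)/(-3) = (3 + H)*(-1/3) = -1 - H/3)
X(o, m) = 3 (X(o, m) = -1 - 1/3*(-12) = -1 + 4 = 3)
b = -1190 (b = 17*(((20 - 23) + 29) - 96) = 17*((-3 + 29) - 96) = 17*(26 - 96) = 17*(-70) = -1190)
X(-35, -78) - b = 3 - 1*(-1190) = 3 + 1190 = 1193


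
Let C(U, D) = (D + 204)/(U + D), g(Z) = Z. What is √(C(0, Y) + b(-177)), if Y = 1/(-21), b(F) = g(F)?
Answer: 2*I*√1115 ≈ 66.783*I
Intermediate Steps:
b(F) = F
Y = -1/21 ≈ -0.047619
C(U, D) = (204 + D)/(D + U)
√(C(0, Y) + b(-177)) = √((204 - 1/21)/(-1/21 + 0) - 177) = √((4283/21)/(-1/21) - 177) = √(-21*4283/21 - 177) = √(-4283 - 177) = √(-4460) = 2*I*√1115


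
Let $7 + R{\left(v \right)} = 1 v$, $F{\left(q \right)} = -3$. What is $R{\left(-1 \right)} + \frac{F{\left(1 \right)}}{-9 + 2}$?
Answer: $- \frac{53}{7} \approx -7.5714$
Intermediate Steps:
$R{\left(v \right)} = -7 + v$ ($R{\left(v \right)} = -7 + 1 v = -7 + v$)
$R{\left(-1 \right)} + \frac{F{\left(1 \right)}}{-9 + 2} = \left(-7 - 1\right) + \frac{1}{-9 + 2} \left(-3\right) = -8 + \frac{1}{-7} \left(-3\right) = -8 - - \frac{3}{7} = -8 + \frac{3}{7} = - \frac{53}{7}$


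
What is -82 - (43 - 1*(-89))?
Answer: -214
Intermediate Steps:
-82 - (43 - 1*(-89)) = -82 - (43 + 89) = -82 - 1*132 = -82 - 132 = -214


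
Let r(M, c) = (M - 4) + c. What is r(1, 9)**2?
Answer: 36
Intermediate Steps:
r(M, c) = -4 + M + c (r(M, c) = (-4 + M) + c = -4 + M + c)
r(1, 9)**2 = (-4 + 1 + 9)**2 = 6**2 = 36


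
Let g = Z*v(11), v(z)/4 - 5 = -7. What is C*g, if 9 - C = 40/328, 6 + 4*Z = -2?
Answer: 5824/41 ≈ 142.05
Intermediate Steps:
Z = -2 (Z = -3/2 + (¼)*(-2) = -3/2 - ½ = -2)
v(z) = -8 (v(z) = 20 + 4*(-7) = 20 - 28 = -8)
C = 364/41 (C = 9 - 40/328 = 9 - 1*5/41 = 9 - 5/41 = 364/41 ≈ 8.8781)
g = 16 (g = -2*(-8) = 16)
C*g = (364/41)*16 = 5824/41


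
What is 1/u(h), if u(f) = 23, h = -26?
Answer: 1/23 ≈ 0.043478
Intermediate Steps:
1/u(h) = 1/23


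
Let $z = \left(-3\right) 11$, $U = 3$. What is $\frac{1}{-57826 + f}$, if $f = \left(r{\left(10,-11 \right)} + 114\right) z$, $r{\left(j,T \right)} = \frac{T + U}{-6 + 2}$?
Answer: $- \frac{1}{61654} \approx -1.622 \cdot 10^{-5}$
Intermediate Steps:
$z = -33$
$r{\left(j,T \right)} = - \frac{3}{4} - \frac{T}{4}$ ($r{\left(j,T \right)} = \frac{T + 3}{-6 + 2} = \frac{3 + T}{-4} = \left(3 + T\right) \left(- \frac{1}{4}\right) = - \frac{3}{4} - \frac{T}{4}$)
$f = -3828$ ($f = \left(\left(- \frac{3}{4} - - \frac{11}{4}\right) + 114\right) \left(-33\right) = \left(\left(- \frac{3}{4} + \frac{11}{4}\right) + 114\right) \left(-33\right) = \left(2 + 114\right) \left(-33\right) = 116 \left(-33\right) = -3828$)
$\frac{1}{-57826 + f} = \frac{1}{-57826 - 3828} = \frac{1}{-61654} = - \frac{1}{61654}$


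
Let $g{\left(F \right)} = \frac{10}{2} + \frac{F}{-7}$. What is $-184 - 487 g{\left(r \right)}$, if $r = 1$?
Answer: $- \frac{17846}{7} \approx -2549.4$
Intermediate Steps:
$g{\left(F \right)} = 5 - \frac{F}{7}$ ($g{\left(F \right)} = 10 \cdot \frac{1}{2} + F \left(- \frac{1}{7}\right) = 5 - \frac{F}{7}$)
$-184 - 487 g{\left(r \right)} = -184 - 487 \left(5 - \frac{1}{7}\right) = -184 - \frac{16558}{7} = - \frac{17846}{7}$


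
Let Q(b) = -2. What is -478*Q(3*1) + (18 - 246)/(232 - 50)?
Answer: 86882/91 ≈ 954.75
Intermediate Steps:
-478*Q(3*1) + (18 - 246)/(232 - 50) = -478*(-2) + (18 - 246)/(232 - 50) = 956 - 228/182 = 956 - 228*1/182 = 956 - 114/91 = 86882/91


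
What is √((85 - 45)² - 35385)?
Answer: I*√33785 ≈ 183.81*I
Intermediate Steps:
√((85 - 45)² - 35385) = √(40² - 35385) = √(1600 - 35385) = √(-33785) = I*√33785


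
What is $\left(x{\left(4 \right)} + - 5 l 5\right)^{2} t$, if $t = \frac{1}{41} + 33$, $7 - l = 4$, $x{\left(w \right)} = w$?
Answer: $\frac{6825514}{41} \approx 1.6648 \cdot 10^{5}$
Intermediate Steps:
$l = 3$ ($l = 7 - 4 = 3$)
$t = \frac{1354}{41}$ ($t = \frac{1}{41} + 33 = \frac{1354}{41} \approx 33.024$)
$\left(x{\left(4 \right)} + - 5 l 5\right)^{2} t = \left(4 + \left(-5\right) 3 \cdot 5\right)^{2} \cdot \frac{1354}{41} = \left(4 - 75\right)^{2} \cdot \frac{1354}{41} = \left(-71\right)^{2} \cdot \frac{1354}{41} = 5041 \cdot \frac{1354}{41} = \frac{6825514}{41}$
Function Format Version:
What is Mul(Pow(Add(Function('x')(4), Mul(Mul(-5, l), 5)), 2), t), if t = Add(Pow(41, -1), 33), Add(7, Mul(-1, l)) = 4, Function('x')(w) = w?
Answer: Rational(6825514, 41) ≈ 1.6648e+5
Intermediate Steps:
l = 3 (l = Add(7, Mul(-1, 4)) = Add(7, -4) = 3)
t = Rational(1354, 41) (t = Add(Rational(1, 41), 33) = Rational(1354, 41) ≈ 33.024)
Mul(Pow(Add(Function('x')(4), Mul(Mul(-5, l), 5)), 2), t) = Mul(Pow(Add(4, Mul(Mul(-5, 3), 5)), 2), Rational(1354, 41)) = Mul(Pow(Add(4, Mul(-15, 5)), 2), Rational(1354, 41)) = Mul(Pow(Add(4, -75), 2), Rational(1354, 41)) = Mul(Pow(-71, 2), Rational(1354, 41)) = Mul(5041, Rational(1354, 41)) = Rational(6825514, 41)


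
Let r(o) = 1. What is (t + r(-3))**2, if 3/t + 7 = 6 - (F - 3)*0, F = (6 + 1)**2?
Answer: 4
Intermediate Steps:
F = 49 (F = 7**2 = 49)
t = -3 (t = 3/(-7 + (6 - (49 - 3)*0)) = 3/(-7 + (6 - 46*0)) = 3/(-7 + (6 - 1*0)) = 3/(-7 + (6 + 0)) = 3/(-7 + 6) = 3/(-1) = 3*(-1) = -3)
(t + r(-3))**2 = (-3 + 1)**2 = (-2)**2 = 4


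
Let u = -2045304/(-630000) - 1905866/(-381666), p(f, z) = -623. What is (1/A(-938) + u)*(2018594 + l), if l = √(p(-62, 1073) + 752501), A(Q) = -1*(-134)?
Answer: 931276725714732494/55937923125 + 461349199351*√83542/18645974375 ≈ 1.6656e+7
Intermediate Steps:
u = 13759156781/1669788750 (u = -2045304*(-1/630000) - 1905866*(-1/381666) = 28407/8750 + 952933/190833 = 13759156781/1669788750 ≈ 8.2401)
A(Q) = 134
l = 3*√83542 (l = √(-623 + 752501) = √751878 = 3*√83542 ≈ 867.11)
(1/A(-938) + u)*(2018594 + l) = (1/134 + 13759156781/1669788750)*(2018594 + 3*√83542) = 461349199351*(2018594 + 3*√83542)/55937923125 = 931276725714732494/55937923125 + 461349199351*√83542/18645974375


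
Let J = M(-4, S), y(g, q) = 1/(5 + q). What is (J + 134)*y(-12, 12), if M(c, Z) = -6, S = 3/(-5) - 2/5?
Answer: 128/17 ≈ 7.5294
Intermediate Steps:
S = -1 (S = 3*(-⅕) - 2*⅕ = -⅗ - ⅖ = -1)
J = -6
(J + 134)*y(-12, 12) = (-6 + 134)/(5 + 12) = 128/17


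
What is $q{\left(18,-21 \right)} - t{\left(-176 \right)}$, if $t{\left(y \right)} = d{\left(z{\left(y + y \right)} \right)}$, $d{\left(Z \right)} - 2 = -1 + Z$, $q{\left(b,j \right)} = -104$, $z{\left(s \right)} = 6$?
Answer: $-111$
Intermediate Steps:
$d{\left(Z \right)} = 1 + Z$ ($d{\left(Z \right)} = 2 + \left(-1 + Z\right) = 1 + Z$)
$t{\left(y \right)} = 7$ ($t{\left(y \right)} = 1 + 6 = 7$)
$q{\left(18,-21 \right)} - t{\left(-176 \right)} = -104 - 7 = -111$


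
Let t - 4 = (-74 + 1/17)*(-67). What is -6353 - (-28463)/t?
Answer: -534991440/84287 ≈ -6347.3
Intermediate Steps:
t = 84287/17 (t = 4 + (-74 + 1/17)*(-67) = 4 - 1257/17*(-67) = 4 + 84219/17 = 84287/17 ≈ 4958.1)
-6353 - (-28463)/t = -6353 - (-28463)/84287/17 = -6353 - (-28463)*17/84287 = -6353 - 1*(-483871/84287) = -6353 + 483871/84287 = -534991440/84287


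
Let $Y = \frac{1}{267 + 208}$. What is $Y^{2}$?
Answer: $\frac{1}{225625} \approx 4.4321 \cdot 10^{-6}$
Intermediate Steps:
$Y = \frac{1}{475} \approx 0.0021053$
$Y^{2} = \left(\frac{1}{475}\right)^{2} = \frac{1}{225625}$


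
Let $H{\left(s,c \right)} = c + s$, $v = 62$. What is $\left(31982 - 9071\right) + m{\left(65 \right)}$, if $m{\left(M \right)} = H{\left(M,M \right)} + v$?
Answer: $23103$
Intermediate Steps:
$m{\left(M \right)} = 62 + 2 M$ ($m{\left(M \right)} = \left(M + M\right) + 62 = 2 M + 62 = 62 + 2 M$)
$\left(31982 - 9071\right) + m{\left(65 \right)} = \left(31982 - 9071\right) + \left(62 + 2 \cdot 65\right) = 22911 + \left(62 + 130\right) = 22911 + 192 = 23103$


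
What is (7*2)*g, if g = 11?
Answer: 154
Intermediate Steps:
(7*2)*g = (7*2)*11 = 14*11 = 154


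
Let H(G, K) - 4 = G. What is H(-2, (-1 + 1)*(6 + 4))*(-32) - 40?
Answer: -104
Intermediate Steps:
H(G, K) = 4 + G
H(-2, (-1 + 1)*(6 + 4))*(-32) - 40 = (4 - 2)*(-32) - 40 = 2*(-32) - 40 = -64 - 40 = -104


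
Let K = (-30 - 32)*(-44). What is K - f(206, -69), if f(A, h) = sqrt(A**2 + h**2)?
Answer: 2728 - sqrt(47197) ≈ 2510.8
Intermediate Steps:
K = 2728 (K = -62*(-44) = 2728)
K - f(206, -69) = 2728 - sqrt(206**2 + (-69)**2) = 2728 - sqrt(42436 + 4761) = 2728 - sqrt(47197)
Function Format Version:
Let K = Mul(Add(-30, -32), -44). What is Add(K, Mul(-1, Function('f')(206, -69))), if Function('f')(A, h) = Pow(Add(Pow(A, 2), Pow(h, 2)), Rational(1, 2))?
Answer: Add(2728, Mul(-1, Pow(47197, Rational(1, 2)))) ≈ 2510.8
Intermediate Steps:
K = 2728 (K = Mul(-62, -44) = 2728)
Add(K, Mul(-1, Function('f')(206, -69))) = Add(2728, Mul(-1, Pow(Add(Pow(206, 2), Pow(-69, 2)), Rational(1, 2)))) = Add(2728, Mul(-1, Pow(Add(42436, 4761), Rational(1, 2)))) = Add(2728, Mul(-1, Pow(47197, Rational(1, 2))))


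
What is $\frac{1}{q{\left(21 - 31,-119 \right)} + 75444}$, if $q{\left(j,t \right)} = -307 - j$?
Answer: $\frac{1}{75147} \approx 1.3307 \cdot 10^{-5}$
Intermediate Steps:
$\frac{1}{q{\left(21 - 31,-119 \right)} + 75444} = \frac{1}{\left(-307 - \left(21 - 31\right)\right) + 75444} = \frac{1}{\left(-307 - -10\right) + 75444} = \frac{1}{\left(-307 + 10\right) + 75444} = \frac{1}{-297 + 75444} = \frac{1}{75147}$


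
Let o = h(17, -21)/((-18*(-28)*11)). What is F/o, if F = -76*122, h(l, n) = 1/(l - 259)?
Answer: 12439760256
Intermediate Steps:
h(l, n) = 1/(-259 + l)
F = -9272
o = -1/1341648 (o = 1/((-259 + 17)*((-18*(-28)*11))) = 1/((-242)*((504*11))) = -1/242/5544 = -1/242*1/5544 = -1/1341648 ≈ -7.4535e-7)
F/o = -9272/(-1/1341648) = -9272*(-1341648) = 12439760256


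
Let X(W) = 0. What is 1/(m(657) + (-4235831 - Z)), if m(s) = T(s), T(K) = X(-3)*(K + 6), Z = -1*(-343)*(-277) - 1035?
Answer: -1/4139785 ≈ -2.4156e-7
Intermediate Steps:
Z = -96046 (Z = 343*(-277) - 1035 = -95011 - 1035 = -96046)
T(K) = 0 (T(K) = 0*(K + 6) = 0*(6 + K) = 0)
m(s) = 0
1/(m(657) + (-4235831 - Z)) = 1/(0 + (-4235831 - 1*(-96046))) = 1/(0 + (-4235831 + 96046)) = 1/(0 - 4139785) = 1/(-4139785) = -1/4139785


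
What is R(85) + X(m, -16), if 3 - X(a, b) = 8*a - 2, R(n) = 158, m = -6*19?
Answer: 1075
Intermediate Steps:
m = -114
X(a, b) = 5 - 8*a (X(a, b) = 3 - (8*a - 2) = 3 - (-2 + 8*a) = 3 + (2 - 8*a) = 5 - 8*a)
R(85) + X(m, -16) = 158 + (5 - 8*(-114)) = 158 + (5 + 912) = 158 + 917 = 1075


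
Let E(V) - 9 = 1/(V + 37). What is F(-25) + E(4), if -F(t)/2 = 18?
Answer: -1106/41 ≈ -26.976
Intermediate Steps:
E(V) = 9 + 1/(37 + V) (E(V) = 9 + 1/(V + 37) = 9 + 1/(37 + V))
F(t) = -36 (F(t) = -2*18 = -36)
F(-25) + E(4) = -36 + (334 + 9*4)/(37 + 4) = -36 + (334 + 36)/41 = -36 + (1/41)*370 = -36 + 370/41 = -1106/41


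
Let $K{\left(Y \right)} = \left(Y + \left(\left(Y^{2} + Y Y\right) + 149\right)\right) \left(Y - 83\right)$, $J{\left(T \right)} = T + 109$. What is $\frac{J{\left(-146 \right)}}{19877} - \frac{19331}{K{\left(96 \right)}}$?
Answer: $- \frac{30248148}{371242729} \approx -0.081478$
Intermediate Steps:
$J{\left(T \right)} = 109 + T$
$K{\left(Y \right)} = \left(-83 + Y\right) \left(149 + Y + 2 Y^{2}\right)$ ($K{\left(Y \right)} = \left(Y + \left(\left(Y^{2} + Y^{2}\right) + 149\right)\right) \left(-83 + Y\right) = \left(Y + \left(2 Y^{2} + 149\right)\right) \left(-83 + Y\right) = \left(Y + \left(149 + 2 Y^{2}\right)\right) \left(-83 + Y\right) = \left(149 + Y + 2 Y^{2}\right) \left(-83 + Y\right) = \left(-83 + Y\right) \left(149 + Y + 2 Y^{2}\right)$)
$\frac{J{\left(-146 \right)}}{19877} - \frac{19331}{K{\left(96 \right)}} = \frac{109 - 146}{19877} - \frac{19331}{-12367 - 165 \cdot 96^{2} + 2 \cdot 96^{3} + 66 \cdot 96} = \left(-37\right) \frac{1}{19877} - \frac{19331}{-12367 - 1520640 + 2 \cdot 884736 + 6336} = - \frac{37}{19877} - \frac{19331}{-12367 - 1520640 + 1769472 + 6336} = - \frac{37}{19877} - \frac{19331}{242801} = - \frac{37}{19877} - \frac{1487}{18677} = - \frac{30248148}{371242729}$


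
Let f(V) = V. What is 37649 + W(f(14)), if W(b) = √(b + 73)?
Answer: 37649 + √87 ≈ 37658.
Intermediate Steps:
W(b) = √(73 + b)
37649 + W(f(14)) = 37649 + √(73 + 14) = 37649 + √87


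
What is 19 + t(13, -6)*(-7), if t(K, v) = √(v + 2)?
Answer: 19 - 14*I ≈ 19.0 - 14.0*I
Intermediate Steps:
t(K, v) = √(2 + v)
19 + t(13, -6)*(-7) = 19 + √(2 - 6)*(-7) = 19 + √(-4)*(-7) = 19 + (2*I)*(-7) = 19 - 14*I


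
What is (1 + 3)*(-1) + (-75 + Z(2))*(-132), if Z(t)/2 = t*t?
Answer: 8840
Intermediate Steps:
Z(t) = 2*t**2 (Z(t) = 2*(t*t) = 2*t**2)
(1 + 3)*(-1) + (-75 + Z(2))*(-132) = (1 + 3)*(-1) + (-75 + 2*2**2)*(-132) = 4*(-1) + (-75 + 2*4)*(-132) = -4 + (-75 + 8)*(-132) = -4 - 67*(-132) = -4 + 8844 = 8840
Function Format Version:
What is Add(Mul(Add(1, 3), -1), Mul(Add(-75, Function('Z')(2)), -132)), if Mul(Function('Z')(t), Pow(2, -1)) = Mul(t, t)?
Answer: 8840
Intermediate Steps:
Function('Z')(t) = Mul(2, Pow(t, 2)) (Function('Z')(t) = Mul(2, Mul(t, t)) = Mul(2, Pow(t, 2)))
Add(Mul(Add(1, 3), -1), Mul(Add(-75, Function('Z')(2)), -132)) = Add(Mul(Add(1, 3), -1), Mul(Add(-75, Mul(2, Pow(2, 2))), -132)) = Add(Mul(4, -1), Mul(Add(-75, Mul(2, 4)), -132)) = Add(-4, Mul(Add(-75, 8), -132)) = Add(-4, Mul(-67, -132)) = Add(-4, 8844) = 8840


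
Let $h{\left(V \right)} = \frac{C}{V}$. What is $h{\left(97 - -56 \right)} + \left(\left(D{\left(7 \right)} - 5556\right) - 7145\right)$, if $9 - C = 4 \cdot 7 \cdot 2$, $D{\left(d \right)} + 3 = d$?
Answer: $- \frac{1942688}{153} \approx -12697.0$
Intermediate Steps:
$D{\left(d \right)} = -3 + d$
$C = -47$ ($C = 9 - 4 \cdot 7 \cdot 2 = 9 - 28 \cdot 2 = 9 - 56 = -47$)
$h{\left(V \right)} = - \frac{47}{V}$
$h{\left(97 - -56 \right)} + \left(\left(D{\left(7 \right)} - 5556\right) - 7145\right) = - \frac{47}{97 - -56} + \left(\left(\left(-3 + 7\right) - 5556\right) - 7145\right) = - \frac{47}{97 + 56} + \left(\left(4 - 5556\right) - 7145\right) = - \frac{47}{153} - 12697 = - \frac{1942688}{153}$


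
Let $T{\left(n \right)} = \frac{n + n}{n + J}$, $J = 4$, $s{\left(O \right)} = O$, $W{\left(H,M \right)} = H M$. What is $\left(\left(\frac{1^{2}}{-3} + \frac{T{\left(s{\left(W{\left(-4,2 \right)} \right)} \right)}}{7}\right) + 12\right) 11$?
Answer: $\frac{2827}{21} \approx 134.62$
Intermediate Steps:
$T{\left(n \right)} = \frac{2 n}{4 + n}$ ($T{\left(n \right)} = \frac{n + n}{n + 4} = \frac{2 n}{4 + n}$)
$\left(\left(\frac{1^{2}}{-3} + \frac{T{\left(s{\left(W{\left(-4,2 \right)} \right)} \right)}}{7}\right) + 12\right) 11 = \left(\left(\frac{1^{2}}{-3} + \frac{2 \left(\left(-4\right) 2\right) \frac{1}{4 - 8}}{7}\right) + 12\right) 11 = \left(\left(1 \left(- \frac{1}{3}\right) + 2 \left(-8\right) \frac{1}{4 - 8} \cdot \frac{1}{7}\right) + 12\right) 11 = \left(\left(- \frac{1}{3} + 2 \left(-8\right) \frac{1}{-4} \cdot \frac{1}{7}\right) + 12\right) 11 = \left(\left(- \frac{1}{3} + 2 \left(-8\right) \left(- \frac{1}{4}\right) \frac{1}{7}\right) + 12\right) 11 = \left(\left(- \frac{1}{3} + 4 \cdot \frac{1}{7}\right) + 12\right) 11 = \left(\left(- \frac{1}{3} + \frac{4}{7}\right) + 12\right) 11 = \left(\frac{5}{21} + 12\right) 11 = \frac{257}{21} \cdot 11 = \frac{2827}{21}$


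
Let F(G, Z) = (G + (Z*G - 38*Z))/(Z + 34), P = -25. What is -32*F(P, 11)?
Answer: 22976/45 ≈ 510.58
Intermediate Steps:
F(G, Z) = (G - 38*Z + G*Z)/(34 + Z) (F(G, Z) = (G + (G*Z - 38*Z))/(34 + Z) = (G + (-38*Z + G*Z))/(34 + Z) = (G - 38*Z + G*Z)/(34 + Z))
-32*F(P, 11) = -32*(-25 - 38*11 - 25*11)/(34 + 11) = -32*(-25 - 418 - 275)/45 = -32*(-718)/45 = -32*(-718/45) = 22976/45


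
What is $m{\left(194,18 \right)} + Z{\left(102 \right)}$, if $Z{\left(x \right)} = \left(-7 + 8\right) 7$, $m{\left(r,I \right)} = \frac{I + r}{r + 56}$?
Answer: $\frac{981}{125} \approx 7.848$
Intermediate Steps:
$m{\left(r,I \right)} = \frac{I + r}{56 + r}$
$Z{\left(x \right)} = 7$ ($Z{\left(x \right)} = 1 \cdot 7 = 7$)
$m{\left(194,18 \right)} + Z{\left(102 \right)} = \frac{18 + 194}{56 + 194} + 7 = \frac{1}{250} \cdot 212 + 7 = \frac{106}{125} + 7 = \frac{981}{125}$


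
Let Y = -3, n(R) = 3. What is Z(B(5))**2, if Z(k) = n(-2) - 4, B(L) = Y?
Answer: 1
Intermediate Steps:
B(L) = -3
Z(k) = -1 (Z(k) = 3 - 4 = -1)
Z(B(5))**2 = (-1)**2 = 1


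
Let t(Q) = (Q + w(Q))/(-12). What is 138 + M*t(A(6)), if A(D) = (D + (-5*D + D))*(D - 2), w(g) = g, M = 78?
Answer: 1074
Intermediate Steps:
A(D) = -3*D*(-2 + D) (A(D) = (D - 4*D)*(-2 + D) = (-3*D)*(-2 + D) = -3*D*(-2 + D))
t(Q) = -Q/6 (t(Q) = (Q + Q)/(-12) = (2*Q)*(-1/12) = -Q/6)
138 + M*t(A(6)) = 138 + 78*(-6*(2 - 1*6)/2) = 138 + 78*(-6*(2 - 6)/2) = 138 + 78*(-6*(-4)/2) = 138 + 78*(-⅙*(-72)) = 138 + 78*12 = 138 + 936 = 1074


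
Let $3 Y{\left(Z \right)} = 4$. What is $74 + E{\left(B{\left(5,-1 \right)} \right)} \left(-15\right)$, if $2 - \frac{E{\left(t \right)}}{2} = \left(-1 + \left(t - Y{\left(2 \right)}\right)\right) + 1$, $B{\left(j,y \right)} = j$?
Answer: $124$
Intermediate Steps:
$Y{\left(Z \right)} = \frac{4}{3}$ ($Y{\left(Z \right)} = \frac{1}{3} \cdot 4 = \frac{4}{3}$)
$E{\left(t \right)} = \frac{20}{3} - 2 t$ ($E{\left(t \right)} = 4 - 2 \left(\left(-1 + \left(t - \frac{4}{3}\right)\right) + 1\right) = 4 - 2 \left(\left(-1 + \left(- \frac{4}{3} + t\right)\right) + 1\right) = 4 - 2 \left(\left(- \frac{7}{3} + t\right) + 1\right) = 4 - 2 \left(- \frac{4}{3} + t\right) = 4 - \left(- \frac{8}{3} + 2 t\right) = \frac{20}{3} - 2 t$)
$74 + E{\left(B{\left(5,-1 \right)} \right)} \left(-15\right) = 74 + \left(\frac{20}{3} - 10\right) \left(-15\right) = 74 - -50 = 74 + 50 = 124$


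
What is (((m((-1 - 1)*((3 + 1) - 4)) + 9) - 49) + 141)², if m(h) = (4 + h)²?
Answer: 13689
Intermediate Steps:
(((m((-1 - 1)*((3 + 1) - 4)) + 9) - 49) + 141)² = ((((4 + (-1 - 1)*((3 + 1) - 4))² + 9) - 49) + 141)² = ((((4 - 2*(4 - 4))² + 9) - 49) + 141)² = ((((4 - 2*0)² + 9) - 49) + 141)² = ((((4 + 0)² + 9) - 49) + 141)² = (((4² + 9) - 49) + 141)² = (((16 + 9) - 49) + 141)² = ((25 - 49) + 141)² = (-24 + 141)² = 117² = 13689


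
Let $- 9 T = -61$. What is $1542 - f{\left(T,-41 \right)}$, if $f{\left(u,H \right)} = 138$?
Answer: $1404$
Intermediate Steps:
$T = \frac{61}{9}$ ($T = \left(- \frac{1}{9}\right) \left(-61\right) = \frac{61}{9} \approx 6.7778$)
$1542 - f{\left(T,-41 \right)} = 1542 - 138 = 1404$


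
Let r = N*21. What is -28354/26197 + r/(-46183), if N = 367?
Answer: -1511373061/1209856051 ≈ -1.2492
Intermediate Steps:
r = 7707 (r = 367*21 = 7707)
-28354/26197 + r/(-46183) = -28354/26197 + 7707/(-46183) = -28354*1/26197 + 7707*(-1/46183) = -28354/26197 - 7707/46183 = -1511373061/1209856051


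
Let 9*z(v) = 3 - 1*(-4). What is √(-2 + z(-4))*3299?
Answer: 3299*I*√11/3 ≈ 3647.2*I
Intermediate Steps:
z(v) = 7/9 (z(v) = (3 - 1*(-4))/9 = (3 + 4)/9 = (⅑)*7 = 7/9)
√(-2 + z(-4))*3299 = √(-2 + 7/9)*3299 = √(-11/9)*3299 = (I*√11/3)*3299 = 3299*I*√11/3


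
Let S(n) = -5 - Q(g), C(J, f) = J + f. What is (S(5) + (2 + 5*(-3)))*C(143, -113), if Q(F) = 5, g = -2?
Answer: -690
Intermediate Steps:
S(n) = -10 (S(n) = -5 - 1*5 = -5 - 5 = -10)
(S(5) + (2 + 5*(-3)))*C(143, -113) = (-10 + (2 + 5*(-3)))*(143 - 113) = (-10 + (2 - 15))*30 = (-10 - 13)*30 = -23*30 = -690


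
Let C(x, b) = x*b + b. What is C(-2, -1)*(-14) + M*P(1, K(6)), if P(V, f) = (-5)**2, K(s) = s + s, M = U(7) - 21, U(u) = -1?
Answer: -564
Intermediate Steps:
C(x, b) = b + b*x (C(x, b) = b*x + b = b + b*x)
M = -22 (M = -1 - 21 = -22)
K(s) = 2*s
P(V, f) = 25
C(-2, -1)*(-14) + M*P(1, K(6)) = -(1 - 2)*(-14) - 22*25 = -1*(-1)*(-14) - 550 = 1*(-14) - 550 = -14 - 550 = -564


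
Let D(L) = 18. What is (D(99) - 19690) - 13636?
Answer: -33308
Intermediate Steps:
(D(99) - 19690) - 13636 = (18 - 19690) - 13636 = -19672 - 13636 = -33308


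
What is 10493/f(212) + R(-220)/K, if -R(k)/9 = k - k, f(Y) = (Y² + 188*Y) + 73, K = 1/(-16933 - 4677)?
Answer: 10493/84873 ≈ 0.12363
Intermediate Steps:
K = -1/21610 (K = 1/(-21610) = -1/21610 ≈ -4.6275e-5)
f(Y) = 73 + Y² + 188*Y
R(k) = 0 (R(k) = -9*(k - k) = -9*0 = 0)
10493/f(212) + R(-220)/K = 10493/(73 + 212² + 188*212) + 0/(-1/21610) = 10493/(73 + 44944 + 39856) + 0*(-21610) = 10493/84873 + 0 = 10493/84873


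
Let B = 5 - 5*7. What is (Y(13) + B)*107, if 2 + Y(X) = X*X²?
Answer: 231655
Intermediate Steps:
Y(X) = -2 + X³ (Y(X) = -2 + X*X² = -2 + X³)
B = -30 (B = 5 - 35 = -30)
(Y(13) + B)*107 = ((-2 + 13³) - 30)*107 = ((-2 + 2197) - 30)*107 = (2195 - 30)*107 = 2165*107 = 231655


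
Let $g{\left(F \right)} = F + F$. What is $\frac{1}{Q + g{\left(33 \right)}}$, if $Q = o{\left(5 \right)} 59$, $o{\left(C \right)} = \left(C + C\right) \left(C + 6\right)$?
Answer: $\frac{1}{6556} \approx 0.00015253$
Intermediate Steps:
$g{\left(F \right)} = 2 F$
$o{\left(C \right)} = 2 C \left(6 + C\right)$
$Q = 6490$ ($Q = 2 \cdot 5 \left(6 + 5\right) 59 = 2 \cdot 5 \cdot 11 \cdot 59 = 110 \cdot 59 = 6490$)
$\frac{1}{Q + g{\left(33 \right)}} = \frac{1}{6490 + 2 \cdot 33} = \frac{1}{6490 + 66} = \frac{1}{6556}$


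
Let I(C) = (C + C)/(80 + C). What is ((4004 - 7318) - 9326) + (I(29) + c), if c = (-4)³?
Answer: -1384678/109 ≈ -12703.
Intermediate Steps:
c = -64
I(C) = 2*C/(80 + C) (I(C) = (2*C)/(80 + C) = 2*C/(80 + C))
((4004 - 7318) - 9326) + (I(29) + c) = ((4004 - 7318) - 9326) + (2*29/(80 + 29) - 64) = (-3314 - 9326) + (2*29/109 - 64) = -12640 + (2*29*(1/109) - 64) = -12640 + (58/109 - 64) = -12640 - 6918/109 = -1384678/109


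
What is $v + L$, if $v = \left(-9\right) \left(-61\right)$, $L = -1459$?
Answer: $-910$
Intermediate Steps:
$v = 549$
$v + L = 549 - 1459 = -910$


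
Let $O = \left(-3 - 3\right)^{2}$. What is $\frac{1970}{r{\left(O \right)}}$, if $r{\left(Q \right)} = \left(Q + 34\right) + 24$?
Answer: $\frac{985}{47} \approx 20.957$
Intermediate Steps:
$O = 36$ ($O = \left(-6\right)^{2} = 36$)
$r{\left(Q \right)} = 58 + Q$ ($r{\left(Q \right)} = \left(34 + Q\right) + 24 = 58 + Q$)
$\frac{1970}{r{\left(O \right)}} = \frac{1970}{58 + 36} = \frac{1970}{94} = 1970 \cdot \frac{1}{94} = \frac{985}{47}$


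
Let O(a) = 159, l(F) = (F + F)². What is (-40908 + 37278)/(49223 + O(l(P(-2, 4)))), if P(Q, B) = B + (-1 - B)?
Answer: -1815/24691 ≈ -0.073509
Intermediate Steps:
P(Q, B) = -1
l(F) = 4*F² (l(F) = (2*F)² = 4*F²)
(-40908 + 37278)/(49223 + O(l(P(-2, 4)))) = (-40908 + 37278)/(49223 + 159) = -3630/49382 = -3630*1/49382 = -1815/24691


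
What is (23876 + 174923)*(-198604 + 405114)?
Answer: 41053981490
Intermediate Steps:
(23876 + 174923)*(-198604 + 405114) = 198799*206510 = 41053981490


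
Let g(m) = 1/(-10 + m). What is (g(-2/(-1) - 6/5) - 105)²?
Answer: 23377225/2116 ≈ 11048.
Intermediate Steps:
(g(-2/(-1) - 6/5) - 105)² = (1/(-10 + (-2/(-1) - 6/5)) - 105)² = (1/(-10 + (-2*(-1) - 6*⅕)) - 105)² = (1/(-10 + (2 - 6/5)) - 105)² = (1/(-10 + ⅘) - 105)² = (1/(-46/5) - 105)² = (-5/46 - 105)² = (-4835/46)² = 23377225/2116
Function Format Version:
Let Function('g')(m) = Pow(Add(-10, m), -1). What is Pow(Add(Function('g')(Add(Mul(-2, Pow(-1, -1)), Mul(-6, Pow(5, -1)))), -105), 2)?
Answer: Rational(23377225, 2116) ≈ 11048.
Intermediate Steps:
Pow(Add(Function('g')(Add(Mul(-2, Pow(-1, -1)), Mul(-6, Pow(5, -1)))), -105), 2) = Pow(Add(Pow(Add(-10, Add(Mul(-2, Pow(-1, -1)), Mul(-6, Pow(5, -1)))), -1), -105), 2) = Pow(Add(Pow(Add(-10, Add(Mul(-2, -1), Mul(-6, Rational(1, 5)))), -1), -105), 2) = Pow(Add(Pow(Add(-10, Add(2, Rational(-6, 5))), -1), -105), 2) = Pow(Add(Pow(Add(-10, Rational(4, 5)), -1), -105), 2) = Pow(Add(Pow(Rational(-46, 5), -1), -105), 2) = Pow(Add(Rational(-5, 46), -105), 2) = Pow(Rational(-4835, 46), 2) = Rational(23377225, 2116)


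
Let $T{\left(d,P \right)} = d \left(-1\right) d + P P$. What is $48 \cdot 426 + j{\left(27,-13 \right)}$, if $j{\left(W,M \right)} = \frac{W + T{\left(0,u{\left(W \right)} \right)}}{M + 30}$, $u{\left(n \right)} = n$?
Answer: $\frac{348372}{17} \approx 20492.0$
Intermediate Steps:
$T{\left(d,P \right)} = P^{2} - d^{2}$ ($T{\left(d,P \right)} = - d d + P^{2} = - d^{2} + P^{2} = P^{2} - d^{2}$)
$j{\left(W,M \right)} = \frac{W + W^{2}}{30 + M}$ ($j{\left(W,M \right)} = \frac{W + \left(W^{2} - 0^{2}\right)}{M + 30} = \frac{W + \left(W^{2} - 0\right)}{30 + M} = \frac{W + \left(W^{2} + 0\right)}{30 + M} = \frac{W + W^{2}}{30 + M}$)
$48 \cdot 426 + j{\left(27,-13 \right)} = 48 \cdot 426 + \frac{27 \left(1 + 27\right)}{30 - 13} = 20448 + 27 \cdot \frac{1}{17} \cdot 28 = 20448 + \frac{756}{17} = \frac{348372}{17}$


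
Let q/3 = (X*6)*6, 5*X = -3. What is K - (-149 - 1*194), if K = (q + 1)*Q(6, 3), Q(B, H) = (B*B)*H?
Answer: -32737/5 ≈ -6547.4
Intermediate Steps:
X = -⅗ (X = (⅕)*(-3) = -⅗ ≈ -0.60000)
Q(B, H) = H*B² (Q(B, H) = B²*H = H*B²)
q = -324/5 (q = 3*(-⅗*6*6) = 3*(-18/5*6) = 3*(-108/5) = -324/5 ≈ -64.800)
K = -34452/5 (K = (-324/5 + 1)*(3*6²) = -957*36/5 = -319/5*108 = -34452/5 ≈ -6890.4)
K - (-149 - 1*194) = -34452/5 - (-149 - 1*194) = -34452/5 - (-149 - 194) = -34452/5 - 1*(-343) = -34452/5 + 343 = -32737/5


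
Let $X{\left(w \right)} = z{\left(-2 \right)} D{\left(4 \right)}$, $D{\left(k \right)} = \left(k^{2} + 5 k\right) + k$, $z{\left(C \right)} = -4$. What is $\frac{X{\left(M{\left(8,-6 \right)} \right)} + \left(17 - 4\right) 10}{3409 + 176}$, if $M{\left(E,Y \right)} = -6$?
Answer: $- \frac{2}{239} \approx -0.0083682$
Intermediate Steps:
$D{\left(k \right)} = k^{2} + 6 k$
$X{\left(w \right)} = -160$ ($X{\left(w \right)} = - 4 \cdot 4 \left(6 + 4\right) = - 4 \cdot 4 \cdot 10 = \left(-4\right) 40 = -160$)
$\frac{X{\left(M{\left(8,-6 \right)} \right)} + \left(17 - 4\right) 10}{3409 + 176} = \frac{-160 + \left(17 - 4\right) 10}{3409 + 176} = \frac{-160 + 13 \cdot 10}{3585} = \left(-160 + 130\right) \frac{1}{3585} = \left(-30\right) \frac{1}{3585} = - \frac{2}{239}$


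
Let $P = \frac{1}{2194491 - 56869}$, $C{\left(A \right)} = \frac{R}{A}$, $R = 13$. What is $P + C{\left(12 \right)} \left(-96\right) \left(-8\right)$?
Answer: $\frac{1778501505}{2137622} \approx 832.0$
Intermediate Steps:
$C{\left(A \right)} = \frac{13}{A}$
$P = \frac{1}{2137622} \approx 4.6781 \cdot 10^{-7}$
$P + C{\left(12 \right)} \left(-96\right) \left(-8\right) = \frac{1}{2137622} + \frac{13}{12} \left(-96\right) \left(-8\right) = \frac{1}{2137622} - -832 = \frac{1}{2137622} + 832 = \frac{1778501505}{2137622}$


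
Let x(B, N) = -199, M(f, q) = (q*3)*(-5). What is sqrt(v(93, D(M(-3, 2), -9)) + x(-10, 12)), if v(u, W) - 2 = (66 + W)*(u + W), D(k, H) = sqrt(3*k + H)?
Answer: sqrt(5842 + 477*I*sqrt(11)) ≈ 77.118 + 10.257*I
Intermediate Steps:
M(f, q) = -15*q (M(f, q) = (3*q)*(-5) = -15*q)
D(k, H) = sqrt(H + 3*k)
v(u, W) = 2 + (66 + W)*(W + u) (v(u, W) = 2 + (66 + W)*(u + W) = 2 + (66 + W)*(W + u))
sqrt(v(93, D(M(-3, 2), -9)) + x(-10, 12)) = sqrt((2 + (sqrt(-9 + 3*(-15*2)))**2 + 66*sqrt(-9 + 3*(-15*2)) + 66*93 + sqrt(-9 + 3*(-15*2))*93) - 199) = sqrt((2 + (sqrt(-9 + 3*(-30)))**2 + 66*sqrt(-9 + 3*(-30)) + 6138 + sqrt(-9 + 3*(-30))*93) - 199) = sqrt((2 + (sqrt(-9 - 90))**2 + 66*sqrt(-9 - 90) + 6138 + sqrt(-9 - 90)*93) - 199) = sqrt((2 + (sqrt(-99))**2 + 66*sqrt(-99) + 6138 + sqrt(-99)*93) - 199) = sqrt((2 + (3*I*sqrt(11))**2 + 66*(3*I*sqrt(11)) + 6138 + (3*I*sqrt(11))*93) - 199) = sqrt((2 - 99 + 198*I*sqrt(11) + 6138 + 279*I*sqrt(11)) - 199) = sqrt((6041 + 477*I*sqrt(11)) - 199) = sqrt(5842 + 477*I*sqrt(11))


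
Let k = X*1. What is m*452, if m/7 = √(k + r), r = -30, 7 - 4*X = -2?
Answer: 1582*I*√111 ≈ 16667.0*I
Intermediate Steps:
X = 9/4 (X = 7/4 - ¼*(-2) = 7/4 + ½ = 9/4 ≈ 2.2500)
k = 9/4 (k = (9/4)*1 = 9/4 ≈ 2.2500)
m = 7*I*√111/2 (m = 7*√(9/4 - 30) = 7*√(-111/4) = 7*(I*√111/2) = 7*I*√111/2 ≈ 36.875*I)
m*452 = (7*I*√111/2)*452 = 1582*I*√111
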